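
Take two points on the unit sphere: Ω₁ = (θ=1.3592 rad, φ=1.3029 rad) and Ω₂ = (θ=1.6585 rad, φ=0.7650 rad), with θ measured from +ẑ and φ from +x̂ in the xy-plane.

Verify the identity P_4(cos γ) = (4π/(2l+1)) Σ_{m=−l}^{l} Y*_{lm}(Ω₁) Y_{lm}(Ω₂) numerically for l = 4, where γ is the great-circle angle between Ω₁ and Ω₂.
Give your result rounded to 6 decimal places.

-0.175376

Expand P_4 via completeness: Σ_{m} conj(Y_{4,m}) at Ω₁ times Y_{4,m} at Ω₂ —
  m=-4: Y*=(0.193578, -0.355007)  Y=(-0.434319, -0.035516)  product (-0.096683, 0.147311)
  m=-3: Y*=(-0.176869, -0.170514)  Y=(0.071803, 0.081177)  product (0.001142, -0.026601)
  m=-2: Y*=(0.190061, -0.112844)  Y=(-0.012812, 0.313867)  product (0.032983, 0.061100)
  m=-1: Y*=(-0.069202, -0.252108)  Y=(0.087735, -0.084227)  product (-0.027306, -0.016290)
  m=+0: Y*=(0.184578, -0.000000)  Y=(0.293226, 0.000000)  product (0.054123, 0.000000)
  m=+1: Y*=(0.069202, -0.252108)  Y=(-0.087735, -0.084227)  product (-0.027306, 0.016290)
  m=+2: Y*=(0.190061, 0.112844)  Y=(-0.012812, -0.313867)  product (0.032983, -0.061100)
  m=+3: Y*=(0.176869, -0.170514)  Y=(-0.071803, 0.081177)  product (0.001142, 0.026601)
  m=+4: Y*=(0.193578, 0.355007)  Y=(-0.434319, 0.035516)  product (-0.096683, -0.147311)
Accumulated sum (-0.125604, 0.000000); after 4π/(2l+1) scaling, (-0.175376, 0.000000) ⇒ P_4 = -0.175376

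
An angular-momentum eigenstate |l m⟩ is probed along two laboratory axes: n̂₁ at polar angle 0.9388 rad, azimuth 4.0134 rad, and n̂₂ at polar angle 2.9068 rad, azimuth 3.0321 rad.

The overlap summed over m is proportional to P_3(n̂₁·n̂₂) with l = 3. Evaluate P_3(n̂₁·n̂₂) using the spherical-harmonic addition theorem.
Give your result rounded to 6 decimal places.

Addition theorem: P_3(cos γ) = (4π/7) Σ_m Y*_{lm}(Ω₁) Y_{lm}(Ω₂), m = −3…3:
  m=-3: +0.189510-0.110064i × -0.004972-0.001695i = -0.001129+0.000226i  (running Σ = -0.001129+0.000226i)
  m=-2: -0.067587+0.387187i × -0.052510-0.011686i = +0.008074-0.019541i  (running Σ = +0.006945-0.019315i)
  m=-1: -0.124993-0.148702i × -0.278715-0.030640i = +0.030281+0.045275i  (running Σ = +0.037226+0.025960i)
  m=0: -0.276680-0.000000i × -0.627660+0.000000i = +0.173661+0.000000i  (running Σ = +0.210887+0.025960i)
  m=1: +0.124993-0.148702i × +0.278715-0.030640i = +0.030281-0.045275i  (running Σ = +0.241168-0.019315i)
  m=2: -0.067587-0.387187i × -0.052510+0.011686i = +0.008074+0.019541i  (running Σ = +0.249242+0.000226i)
  m=3: -0.189510-0.110064i × +0.004972-0.001695i = -0.001129-0.000226i  (running Σ = +0.248113-0.000000i)
Accumulated sum +0.248113-0.000000i; after 4π/(2l+1) scaling, +0.445412-0.000000i ⇒ P_3 = 0.445412

0.445412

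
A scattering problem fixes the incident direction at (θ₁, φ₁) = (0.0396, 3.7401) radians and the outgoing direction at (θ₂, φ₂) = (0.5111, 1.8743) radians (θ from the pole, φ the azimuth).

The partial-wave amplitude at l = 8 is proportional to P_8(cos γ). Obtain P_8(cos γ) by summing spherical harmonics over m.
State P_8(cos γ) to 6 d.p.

-0.338280

Addition theorem: P_8(cos γ) = (4π/17) Σ_m Y*_{lm}(Ω₁) Y_{lm}(Ω₂), m = −8…8:
  term(m=-8) = -0.000000+0.000000i   from Y*(Ω₁)=+0.000000-0.000000i, Y(Ω₂)=-0.001277-0.001105i
  term(m=-7) = +0.000000+0.000000i   from Y*(Ω₁)=+0.000000+0.000000i, Y(Ω₂)=+0.010246-0.006335i
  term(m=-6) = +0.000000-0.000000i   from Y*(Ω₁)=-0.000000-0.000000i, Y(Ω₂)=+0.013290+0.052001i
  term(m=-5) = -0.000000+0.000000i   from Y*(Ω₁)=+0.000001-0.000000i, Y(Ω₂)=-0.166795-0.008895i
  term(m=-4) = +0.000005+0.000011i   from Y*(Ω₁)=-0.000024+0.000023i, Y(Ω₂)=+0.127410-0.341827i
  term(m=-3) = +0.000344-0.000282i   from Y*(Ω₁)=+0.000192-0.000840i, Y(Ω₂)=+0.407805+0.316686i
  term(m=-2) = -0.004427-0.002964i   from Y*(Ω₁)=+0.005856+0.014931i, Y(Ω₂)=-0.272818+0.189465i
  term(m=-1) = +0.012224-0.040228i   from Y*(Ω₁)=-0.159198-0.108565i, Y(Ω₂)=+0.065211+0.208221i
  term(m=+0) = -0.473924+0.000000i   from Y*(Ω₁)=+1.130505-0.000000i, Y(Ω₂)=-0.419215+0.000000i
  term(m=+1) = +0.012224+0.040228i   from Y*(Ω₁)=+0.159198-0.108565i, Y(Ω₂)=-0.065211+0.208221i
  term(m=+2) = -0.004427+0.002964i   from Y*(Ω₁)=+0.005856-0.014931i, Y(Ω₂)=-0.272818-0.189465i
  term(m=+3) = +0.000344+0.000282i   from Y*(Ω₁)=-0.000192-0.000840i, Y(Ω₂)=-0.407805+0.316686i
  term(m=+4) = +0.000005-0.000011i   from Y*(Ω₁)=-0.000024-0.000023i, Y(Ω₂)=+0.127410+0.341827i
  term(m=+5) = -0.000000-0.000000i   from Y*(Ω₁)=-0.000001-0.000000i, Y(Ω₂)=+0.166795-0.008895i
  term(m=+6) = +0.000000+0.000000i   from Y*(Ω₁)=-0.000000+0.000000i, Y(Ω₂)=+0.013290-0.052001i
  term(m=+7) = +0.000000-0.000000i   from Y*(Ω₁)=-0.000000+0.000000i, Y(Ω₂)=-0.010246-0.006335i
  term(m=+8) = -0.000000-0.000000i   from Y*(Ω₁)=+0.000000+0.000000i, Y(Ω₂)=-0.001277+0.001105i
Accumulated sum -0.457631-0.000000i; after 4π/(2l+1) scaling, -0.338280-0.000000i ⇒ P_8 = -0.338280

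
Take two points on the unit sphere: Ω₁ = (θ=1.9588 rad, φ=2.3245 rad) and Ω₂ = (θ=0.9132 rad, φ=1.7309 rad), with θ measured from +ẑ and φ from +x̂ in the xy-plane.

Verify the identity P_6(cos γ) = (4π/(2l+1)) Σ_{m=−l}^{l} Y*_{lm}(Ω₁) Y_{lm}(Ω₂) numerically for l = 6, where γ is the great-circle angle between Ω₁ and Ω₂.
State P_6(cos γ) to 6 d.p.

Addition theorem: P_6(cos γ) = (4π/13) Σ_m Y*_{lm}(Ω₁) Y_{lm}(Ω₂), m = −6…6:
  term(m=-6) = -0.032951-0.014715i   from Y*(Ω₁)=+0.057446+0.298434i, Y(Ω₂)=-0.068041+0.097316i
  term(m=-5) = +0.134634-0.023609i   from Y*(Ω₁)=-0.252438+0.348470i, Y(Ω₂)=-0.227990-0.221198i
  term(m=-4) = -0.047164+0.045478i   from Y*(Ω₁)=-0.149299+0.019030i, Y(Ω₂)=+0.349060-0.260115i
  term(m=-3) = -0.012720+0.059679i   from Y*(Ω₁)=+0.214841+0.177429i, Y(Ω₂)=+0.101187+0.194215i
  term(m=-2) = +0.021467+0.053191i   from Y*(Ω₁)=+0.015918+0.250774i, Y(Ω₂)=+0.216667-0.071851i
  term(m=-1) = +0.052763+0.035604i   from Y*(Ω₁)=+0.136446-0.145381i, Y(Ω₂)=+0.050895+0.315165i
  term(m=+0) = +0.039659+0.000000i   from Y*(Ω₁)=+0.270372-0.000000i, Y(Ω₂)=+0.146684+0.000000i
  term(m=+1) = +0.052763-0.035604i   from Y*(Ω₁)=-0.136446-0.145381i, Y(Ω₂)=-0.050895+0.315165i
  term(m=+2) = +0.021467-0.053191i   from Y*(Ω₁)=+0.015918-0.250774i, Y(Ω₂)=+0.216667+0.071851i
  term(m=+3) = -0.012720-0.059679i   from Y*(Ω₁)=-0.214841+0.177429i, Y(Ω₂)=-0.101187+0.194215i
  term(m=+4) = -0.047164-0.045478i   from Y*(Ω₁)=-0.149299-0.019030i, Y(Ω₂)=+0.349060+0.260115i
  term(m=+5) = +0.134634+0.023609i   from Y*(Ω₁)=+0.252438+0.348470i, Y(Ω₂)=+0.227990-0.221198i
  term(m=+6) = -0.032951+0.014715i   from Y*(Ω₁)=+0.057446-0.298434i, Y(Ω₂)=-0.068041-0.097316i
Σ over m = +0.271717-0.000000i; ×(4π/13) → +0.262653-0.000000i. Real part: 0.262653

0.262653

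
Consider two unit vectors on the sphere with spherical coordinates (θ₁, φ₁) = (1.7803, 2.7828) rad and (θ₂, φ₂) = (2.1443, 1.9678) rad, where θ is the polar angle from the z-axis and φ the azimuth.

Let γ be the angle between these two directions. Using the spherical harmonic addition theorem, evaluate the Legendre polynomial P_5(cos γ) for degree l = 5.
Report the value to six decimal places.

-0.324538

Addition theorem: P_5(cos γ) = (4π/11) Σ_m Y*_{lm}(Ω₁) Y_{lm}(Ω₂), m = −5…5:
  term(m=-5) = -0.04800 - 0.06483j   from Y*(Ω₁)=0.09197 + 0.40526j, Y(Ω₂)=-0.17770 + 0.07813j
  term(m=-4) = -0.11001 - 0.01309j   from Y*(Ω₁)=-0.03778 + 0.27685j, Y(Ω₂)=0.00683 + 0.39643j
  term(m=-3) = 0.05129 - 0.04291j   from Y*(Ω₁)=0.09382 - 0.17404j, Y(Ω₂)=0.31413 + 0.12539j
  term(m=-2) = -0.00132 + 0.02221j   from Y*(Ω₁)=0.22110 - 0.19297j, Y(Ω₂)=-0.05314 + 0.05406j
  term(m=-1) = -0.03263 - 0.03462j   from Y*(Ω₁)=-0.12723 + 0.04771j, Y(Ω₂)=0.13539 + 0.32292j
  term(m=+0) = -0.00275 + 0.00000j   from Y*(Ω₁)=-0.29406 + 0.00000j, Y(Ω₂)=0.00935 + 0.00000j
  term(m=+1) = -0.03263 + 0.03462j   from Y*(Ω₁)=0.12723 + 0.04771j, Y(Ω₂)=-0.13539 + 0.32292j
  term(m=+2) = -0.00132 - 0.02221j   from Y*(Ω₁)=0.22110 + 0.19297j, Y(Ω₂)=-0.05314 - 0.05406j
  term(m=+3) = 0.05129 + 0.04291j   from Y*(Ω₁)=-0.09382 - 0.17404j, Y(Ω₂)=-0.31413 + 0.12539j
  term(m=+4) = -0.11001 + 0.01309j   from Y*(Ω₁)=-0.03778 - 0.27685j, Y(Ω₂)=0.00683 - 0.39643j
  term(m=+5) = -0.04800 + 0.06483j   from Y*(Ω₁)=-0.09197 + 0.40526j, Y(Ω₂)=0.17770 + 0.07813j
Σ over m = -0.28409 + 0.00000j; ×(4π/11) → -0.32454 + 0.00000j. Real part: -0.324538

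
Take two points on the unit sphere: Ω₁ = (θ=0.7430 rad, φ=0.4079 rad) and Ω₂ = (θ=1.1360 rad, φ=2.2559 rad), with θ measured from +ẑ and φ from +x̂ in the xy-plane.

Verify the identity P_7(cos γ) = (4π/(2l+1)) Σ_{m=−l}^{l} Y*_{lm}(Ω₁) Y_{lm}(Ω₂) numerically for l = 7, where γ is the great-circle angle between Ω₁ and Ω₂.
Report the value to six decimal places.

Summing Y*_{l m}(θ₁,φ₁)·Y_{l m}(θ₂,φ₂) over m ∈ [−7, 7]; prefactor 4π/(2·7+1) = 0.837758:
  term(m=-7) = 0.00763 - 0.00296j   from Y*(Ω₁)=-0.03111 + 0.00916j, Y(Ω₂)=-0.25153 + 0.02101j
  term(m=-6) = 0.00535 + 0.05768j   from Y*(Ω₁)=-0.10151 + 0.08450j, Y(Ω₂)=0.24831 - 0.36158j
  term(m=-5) = -0.09097 - 0.01700j   from Y*(Ω₁)=-0.14210 + 0.28064j, Y(Ω₂)=0.08242 + 0.28243j
  term(m=-4) = -0.02964 + 0.05952j   from Y*(Ω₁)=-0.02786 + 0.45765j, Y(Ω₂)=0.13351 + 0.05663j
  term(m=-3) = -0.08148 - 0.07428j   from Y*(Ω₁)=0.10798 + 0.29849j, Y(Ω₂)=-0.30738 + 0.16179j
  term(m=-2) = -0.00010 + 0.00006j   from Y*(Ω₁)=-0.09381 - 0.09970j, Y(Ω₂)=0.00017 - 0.00082j
  term(m=-1) = 0.03534 + 0.12419j   from Y*(Ω₁)=-0.35485 - 0.15334j, Y(Ω₂)=-0.21136 - 0.25866j
  term(m=+0) = 0.00093 + 0.00000j   from Y*(Ω₁)=0.02196 + 0.00000j, Y(Ω₂)=0.04229 + 0.00000j
  term(m=+1) = 0.03534 - 0.12419j   from Y*(Ω₁)=0.35485 - 0.15334j, Y(Ω₂)=0.21136 - 0.25866j
  term(m=+2) = -0.00010 - 0.00006j   from Y*(Ω₁)=-0.09381 + 0.09970j, Y(Ω₂)=0.00017 + 0.00082j
  term(m=+3) = -0.08148 + 0.07428j   from Y*(Ω₁)=-0.10798 + 0.29849j, Y(Ω₂)=0.30738 + 0.16179j
  term(m=+4) = -0.02964 - 0.05952j   from Y*(Ω₁)=-0.02786 - 0.45765j, Y(Ω₂)=0.13351 - 0.05663j
  term(m=+5) = -0.09097 + 0.01700j   from Y*(Ω₁)=0.14210 + 0.28064j, Y(Ω₂)=-0.08242 + 0.28243j
  term(m=+6) = 0.00535 - 0.05768j   from Y*(Ω₁)=-0.10151 - 0.08450j, Y(Ω₂)=0.24831 + 0.36158j
  term(m=+7) = 0.00763 + 0.00296j   from Y*(Ω₁)=0.03111 + 0.00916j, Y(Ω₂)=0.25153 + 0.02101j
Accumulated sum -0.30683 + 0.00000j; after 4π/(2l+1) scaling, -0.25705 + 0.00000j ⇒ P_7 = -0.257046

-0.257046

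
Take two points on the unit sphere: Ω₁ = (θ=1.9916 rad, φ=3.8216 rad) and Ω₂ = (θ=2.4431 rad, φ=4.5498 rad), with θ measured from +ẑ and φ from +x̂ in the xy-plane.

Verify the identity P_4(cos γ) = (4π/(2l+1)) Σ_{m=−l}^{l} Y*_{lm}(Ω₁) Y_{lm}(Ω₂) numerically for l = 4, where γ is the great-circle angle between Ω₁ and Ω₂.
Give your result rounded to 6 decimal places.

Expand P_4 via completeness: Σ_{m} conj(Y_{4,m}) at Ω₁ times Y_{4,m} at Ω₂ —
  m=-4: Y*=-0.28027 + 0.12569j  Y=0.06023 + 0.04582j  product -0.02264 - 0.00527j
  m=-3: Y*=-0.17582 + 0.34679j  Y=-0.11946 + 0.22518j  product -0.05709 - 0.08102j
  m=-2: Y*=0.00980 + 0.04581j  Y=-0.40706 - 0.13724j  product 0.00230 - 0.01999j
  m=-1: Y*=-0.25126 - 0.20319j  Y=0.04168 - 0.25411j  product -0.06211 + 0.05538j
  m=+0: Y*=-0.10911 + 0.00000j  Y=-0.27038 + 0.00000j  product 0.02950 + 0.00000j
  m=+1: Y*=0.25126 - 0.20319j  Y=-0.04168 - 0.25411j  product -0.06211 - 0.05538j
  m=+2: Y*=0.00980 - 0.04581j  Y=-0.40706 + 0.13724j  product 0.00230 + 0.01999j
  m=+3: Y*=0.17582 + 0.34679j  Y=0.11946 + 0.22518j  product -0.05709 + 0.08102j
  m=+4: Y*=-0.28027 - 0.12569j  Y=0.06023 - 0.04582j  product -0.02264 + 0.00527j
Total Σ_m = -0.24957 - 0.00000j. Multiply by 1.396263: -0.34846 - 0.00000j. P_4(cos γ) = -0.348464

-0.348464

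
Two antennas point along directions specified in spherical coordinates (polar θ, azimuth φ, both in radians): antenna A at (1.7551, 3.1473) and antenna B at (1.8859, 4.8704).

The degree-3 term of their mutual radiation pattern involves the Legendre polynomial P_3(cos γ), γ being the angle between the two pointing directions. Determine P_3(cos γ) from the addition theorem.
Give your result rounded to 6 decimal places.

Term-by-term m-sum for l=3 (normalisation 4π/7 = 1.795196):
  term(m=-3) = +0.062707+0.127555i   from Y*(Ω₁)=-0.396325-0.006787i, Y(Ω₂)=-0.163685-0.319042i
  term(m=-2) = -0.049436+0.015542i   from Y*(Ω₁)=-0.180989-0.002066i, Y(Ω₂)=+0.272130-0.088981i
  term(m=-1) = -0.006405-0.041731i   from Y*(Ω₁)=+0.264352+0.001509i, Y(Ω₂)=-0.025131-0.157717i
  term(m=+0) = +0.056443+0.000000i   from Y*(Ω₁)=+0.193683-0.000000i, Y(Ω₂)=+0.291418+0.000000i
  term(m=+1) = -0.006405+0.041731i   from Y*(Ω₁)=-0.264352+0.001509i, Y(Ω₂)=+0.025131-0.157717i
  term(m=+2) = -0.049436-0.015542i   from Y*(Ω₁)=-0.180989+0.002066i, Y(Ω₂)=+0.272130+0.088981i
  term(m=+3) = +0.062707-0.127555i   from Y*(Ω₁)=+0.396325-0.006787i, Y(Ω₂)=+0.163685-0.319042i
Σ over m = +0.070173+0.000000i; ×(4π/7) → +0.125975+0.000000i. Real part: 0.125975

0.125975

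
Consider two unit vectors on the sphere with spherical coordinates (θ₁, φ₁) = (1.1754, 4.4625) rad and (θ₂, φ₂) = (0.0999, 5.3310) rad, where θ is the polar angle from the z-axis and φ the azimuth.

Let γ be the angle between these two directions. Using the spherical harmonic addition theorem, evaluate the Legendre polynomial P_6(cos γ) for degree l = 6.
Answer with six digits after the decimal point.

0.326138

Expand P_6 via completeness: Σ_{m} conj(Y_{6,m}) at Ω₁ times Y_{6,m} at Ω₂ —
  term(m=-6) = (0.000000, 0.000000)   from Y*(Ω₁)=(-0.021306, 0.297634), Y(Ω₂)=(0.000000, -0.000000)
  term(m=-5) = (-0.000003, 0.000007)   from Y*(Ω₁)=(-0.409346, -0.136267), Y(Ω₂)=(0.000001, -0.000016)
  term(m=-4) = (-0.000054, 0.000019)   from Y*(Ω₁)=(0.088417, -0.137566), Y(Ω₂)=(-0.000274, -0.000216)
  term(m=-3) = (0.001177, 0.000699)   from Y*(Ω₁)=(-0.183816, -0.197445), Y(Ω₂)=(-0.004869, 0.001427)
  term(m=-2) = (0.002179, 0.012990)   from Y*(Ω₁)=(0.229845, -0.125499), Y(Ω₂)=(-0.016469, 0.047526)
  term(m=-1) = (0.037714, -0.044568)   from Y*(Ω₁)=(-0.046193, -0.180992), Y(Ω₂)=(0.181254, 0.254637)
  term(m=+0) = (0.255364, 0.000000)   from Y*(Ω₁)=(0.279624, -0.000000), Y(Ω₂)=(0.913242, 0.000000)
  term(m=+1) = (0.037714, 0.044568)   from Y*(Ω₁)=(0.046193, -0.180992), Y(Ω₂)=(-0.181254, 0.254637)
  term(m=+2) = (0.002179, -0.012990)   from Y*(Ω₁)=(0.229845, 0.125499), Y(Ω₂)=(-0.016469, -0.047526)
  term(m=+3) = (0.001177, -0.000699)   from Y*(Ω₁)=(0.183816, -0.197445), Y(Ω₂)=(0.004869, 0.001427)
  term(m=+4) = (-0.000054, -0.000019)   from Y*(Ω₁)=(0.088417, 0.137566), Y(Ω₂)=(-0.000274, 0.000216)
  term(m=+5) = (-0.000003, -0.000007)   from Y*(Ω₁)=(0.409346, -0.136267), Y(Ω₂)=(-0.000001, -0.000016)
  term(m=+6) = (0.000000, -0.000000)   from Y*(Ω₁)=(-0.021306, -0.297634), Y(Ω₂)=(0.000000, 0.000000)
Σ over m = (0.337392, 0.000000); ×(4π/13) → (0.326138, 0.000000). Real part: 0.326138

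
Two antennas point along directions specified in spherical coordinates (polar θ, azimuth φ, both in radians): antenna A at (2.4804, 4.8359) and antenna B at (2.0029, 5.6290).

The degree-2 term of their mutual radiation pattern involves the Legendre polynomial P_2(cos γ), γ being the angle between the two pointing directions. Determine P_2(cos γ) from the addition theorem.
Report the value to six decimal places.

Expand P_2 via completeness: Σ_{m} conj(Y_{2,m}) at Ω₁ times Y_{2,m} at Ω₂ —
  term(m=-2) = -0.000715-0.046389i   from Y*(Ω₁)=-0.141230-0.035614i, Y(Ω₂)=+0.082634+0.307625i
  term(m=-1) = +0.077181-0.078379i   from Y*(Ω₁)=-0.046127+0.371565i, Y(Ω₂)=-0.233137-0.178777i
  term(m=+0) = -0.040952+0.000000i   from Y*(Ω₁)=+0.274011-0.000000i, Y(Ω₂)=-0.149453+0.000000i
  term(m=+1) = +0.077181+0.078379i   from Y*(Ω₁)=+0.046127+0.371565i, Y(Ω₂)=+0.233137-0.178777i
  term(m=+2) = -0.000715+0.046389i   from Y*(Ω₁)=-0.141230+0.035614i, Y(Ω₂)=+0.082634-0.307625i
Total Σ_m = +0.111981+0.000000i. Multiply by 2.513274: +0.281440+0.000000i. P_2(cos γ) = 0.281440

0.281440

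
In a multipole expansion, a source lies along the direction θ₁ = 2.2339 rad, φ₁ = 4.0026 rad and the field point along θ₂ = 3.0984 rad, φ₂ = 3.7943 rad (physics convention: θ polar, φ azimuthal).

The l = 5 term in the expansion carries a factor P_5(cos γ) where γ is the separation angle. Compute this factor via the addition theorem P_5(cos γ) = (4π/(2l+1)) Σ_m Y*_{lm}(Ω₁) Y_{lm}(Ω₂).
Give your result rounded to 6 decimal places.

Addition theorem: P_5(cos γ) = (4π/11) Σ_m Y*_{lm}(Ω₁) Y_{lm}(Ω₂), m = −5…5:
  m=-5: 0.05590 + 0.12955j × 0.00000 - 0.00000j = 0.00000 + 0.00000j  (running Σ = 0.00000 + 0.00000j)
  m=-4: 0.33269 + 0.10380j × 0.00000 + 0.00000j = 0.00000 + 0.00000j  (running Σ = 0.00000 + 0.00000j)
  m=-3: 0.34610 - 0.21630j × 0.00008 + 0.00021j = 0.00007 + 0.00005j  (running Σ = 0.00007 + 0.00005j)
  m=-2: 0.01335 - 0.08760j × -0.00165 + 0.00608j = 0.00051 + 0.00023j  (running Σ = 0.00058 + 0.00028j)
  m=-1: 0.21214 + 0.24691j × -0.08732 + 0.06676j = -0.03501 - 0.00740j  (running Σ = -0.03442 - 0.00712j)
  m=0: 0.17845 + 0.00000j × -0.92256 + 0.00000j = -0.16463 + 0.00000j  (running Σ = -0.19906 - 0.00712j)
  m=1: -0.21214 + 0.24691j × 0.08732 + 0.06676j = -0.03501 + 0.00740j  (running Σ = -0.23406 + 0.00028j)
  m=2: 0.01335 + 0.08760j × -0.00165 - 0.00608j = 0.00051 - 0.00023j  (running Σ = -0.23355 + 0.00005j)
  m=3: -0.34610 - 0.21630j × -0.00008 + 0.00021j = 0.00007 - 0.00005j  (running Σ = -0.23348 + 0.00000j)
  m=4: 0.33269 - 0.10380j × 0.00000 - 0.00000j = 0.00000 - 0.00000j  (running Σ = -0.23348 + 0.00000j)
  m=5: -0.05590 + 0.12955j × -0.00000 - 0.00000j = 0.00000 - 0.00000j  (running Σ = -0.23348 + 0.00000j)
Total Σ_m = -0.23348 + 0.00000j. Multiply by 1.142397: -0.26673 + 0.00000j. P_5(cos γ) = -0.266726

-0.266726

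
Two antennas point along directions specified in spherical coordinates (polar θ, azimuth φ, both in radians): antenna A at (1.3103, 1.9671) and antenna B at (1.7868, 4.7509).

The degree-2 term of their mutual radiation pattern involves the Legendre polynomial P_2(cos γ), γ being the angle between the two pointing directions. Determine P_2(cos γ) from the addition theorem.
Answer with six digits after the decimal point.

Summing Y*_{l m}(θ₁,φ₁)·Y_{l m}(θ₂,φ₂) over m ∈ [−2, 2]; prefactor 4π/(2·2+1) = 2.513274:
  [-2]  conj(Y_{2,-2})(Ω₁) = (-0.253173, -0.256850) ; Y_{2,-2}(Ω₂) = (-0.367438, 0.028357) ; Δ = (0.100309, 0.087197)
  [-1]  conj(Y_{2,-1})(Ω₁) = (-0.074216, 0.177363) ; Y_{2,-1}(Ω₂) = (-0.006227, -0.161611) ; Δ = (0.029126, 0.010890)
  [+0]  conj(Y_{2,0})(Ω₁) = (-0.252625, -0.000000) ; Y_{2,0}(Ω₂) = (-0.271928, 0.000000) ; Δ = (0.068696, 0.000000)
  [+1]  conj(Y_{2,1})(Ω₁) = (0.074216, 0.177363) ; Y_{2,1}(Ω₂) = (0.006227, -0.161611) ; Δ = (0.029126, -0.010890)
  [+2]  conj(Y_{2,2})(Ω₁) = (-0.253173, 0.256850) ; Y_{2,2}(Ω₂) = (-0.367438, -0.028357) ; Δ = (0.100309, -0.087197)
Σ over m = (0.327565, 0.000000); ×(4π/5) → (0.823261, 0.000000). Real part: 0.823261

0.823261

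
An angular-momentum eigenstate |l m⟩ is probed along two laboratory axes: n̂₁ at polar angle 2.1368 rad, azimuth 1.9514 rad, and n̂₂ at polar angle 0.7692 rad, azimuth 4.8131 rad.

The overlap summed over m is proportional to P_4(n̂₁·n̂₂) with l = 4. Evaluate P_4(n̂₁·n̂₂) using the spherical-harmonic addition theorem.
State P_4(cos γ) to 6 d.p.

0.550389

Expand P_4 via completeness: Σ_{m} conj(Y_{4,m}) at Ω₁ times Y_{4,m} at Ω₂ —
  term(m=-4) = (0.010145, 0.020937)   from Y*(Ω₁)=(0.010863, 0.224342), Y(Ω₂)=(0.095290, -0.040608)
  term(m=-3) = (0.081557, 0.090928)   from Y*(Ω₁)=(-0.367049, 0.167886), Y(Ω₂)=(-0.090048, -0.288916)
  term(m=-2) = (0.086529, 0.054224)   from Y*(Ω₁)=(-0.174797, -0.166538), Y(Ω₂)=(-0.414407, 0.084618)
  term(m=-1) = (-0.029454, -0.008466)   from Y*(Ω₁)=(-0.078509, 0.196218), Y(Ω₂)=(0.014580, 0.144277)
  term(m=+0) = (0.096633, 0.000000)   from Y*(Ω₁)=(-0.289091, -0.000000), Y(Ω₂)=(-0.334266, 0.000000)
  term(m=+1) = (-0.029454, 0.008466)   from Y*(Ω₁)=(0.078509, 0.196218), Y(Ω₂)=(-0.014580, 0.144277)
  term(m=+2) = (0.086529, -0.054224)   from Y*(Ω₁)=(-0.174797, 0.166538), Y(Ω₂)=(-0.414407, -0.084618)
  term(m=+3) = (0.081557, -0.090928)   from Y*(Ω₁)=(0.367049, 0.167886), Y(Ω₂)=(0.090048, -0.288916)
  term(m=+4) = (0.010145, -0.020937)   from Y*(Ω₁)=(0.010863, -0.224342), Y(Ω₂)=(0.095290, 0.040608)
Total Σ_m = (0.394187, 0.000000). Multiply by 1.396263: (0.550389, 0.000000). P_4(cos γ) = 0.550389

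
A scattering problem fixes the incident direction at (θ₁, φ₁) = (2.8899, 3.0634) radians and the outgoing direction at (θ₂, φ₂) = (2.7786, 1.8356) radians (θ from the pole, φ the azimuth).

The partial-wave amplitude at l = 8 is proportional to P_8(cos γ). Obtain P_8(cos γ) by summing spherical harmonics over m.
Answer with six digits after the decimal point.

-0.289248

Addition theorem: P_8(cos γ) = (4π/17) Σ_m Y*_{lm}(Ω₁) Y_{lm}(Ω₂), m = −8…8:
  m=-8: Y*=0.00001 - 0.00000j  Y=-0.00007 - 0.00011j  product -0.00000 - 0.00000j
  m=-7: Y*=0.00010 - 0.00006j  Y=-0.00132 + 0.00038j  product -0.00000 + 0.00000j
  m=-6: Y*=0.00105 - 0.00053j  Y=0.00016 + 0.00913j  product 0.00001 + 0.00001j
  m=-5: Y*=0.00772 - 0.00318j  Y=0.04206 + 0.01059j  product 0.00036 - 0.00005j
  m=-4: Y*=0.04185 - 0.01353j  Y=0.07350 - 0.13092j  product 0.00130 - 0.00647j
  m=-3: Y*=0.16426 - 0.03925j  Y=-0.26246 - 0.25777j  product -0.05323 - 0.03204j
  m=-2: Y*=0.43771 - 0.06902j  Y=-0.49378 + 0.28906j  product -0.19619 + 0.16060j
  m=-1: Y*=0.65785 - 0.05154j  Y=0.09500 + 0.35033j  product 0.08055 + 0.22557j
  m=+0: Y*=0.16792 + 0.00000j  Y=-0.33891 + 0.00000j  product -0.05691 + 0.00000j
  m=+1: Y*=-0.65785 - 0.05154j  Y=-0.09500 + 0.35033j  product 0.08055 - 0.22557j
  m=+2: Y*=0.43771 + 0.06902j  Y=-0.49378 - 0.28906j  product -0.19619 - 0.16060j
  m=+3: Y*=-0.16426 - 0.03925j  Y=0.26246 - 0.25777j  product -0.05323 + 0.03204j
  m=+4: Y*=0.04185 + 0.01353j  Y=0.07350 + 0.13092j  product 0.00130 + 0.00647j
  m=+5: Y*=-0.00772 - 0.00318j  Y=-0.04206 + 0.01059j  product 0.00036 + 0.00005j
  m=+6: Y*=0.00105 + 0.00053j  Y=0.00016 - 0.00913j  product 0.00001 - 0.00001j
  m=+7: Y*=-0.00010 - 0.00006j  Y=0.00132 + 0.00038j  product -0.00000 - 0.00000j
  m=+8: Y*=0.00001 + 0.00000j  Y=-0.00007 + 0.00011j  product -0.00000 + 0.00000j
Accumulated sum -0.39130 - 0.00000j; after 4π/(2l+1) scaling, -0.28925 - 0.00000j ⇒ P_8 = -0.289248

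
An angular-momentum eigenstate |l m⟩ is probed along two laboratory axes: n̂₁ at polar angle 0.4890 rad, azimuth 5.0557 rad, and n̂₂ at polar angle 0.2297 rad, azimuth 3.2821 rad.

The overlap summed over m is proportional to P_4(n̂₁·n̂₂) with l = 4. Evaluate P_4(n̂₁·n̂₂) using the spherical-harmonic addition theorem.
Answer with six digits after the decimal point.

Expand P_4 via completeness: Σ_{m} conj(Y_{4,m}) at Ω₁ times Y_{4,m} at Ω₂ —
  [-4]  conj(Y_{4,-4})(Ω₁) = 0.00423 + 0.02113j ; Y_{4,-4}(Ω₂) = 0.00101 - 0.00063j ; Δ = 0.00002 + 0.00002j
  [-3]  conj(Y_{4,-3})(Ω₁) = -0.09819 + 0.05897j ; Y_{4,-3}(Ω₂) = -0.01313 + 0.00589j ; Δ = 0.00094 - 0.00135j
  [-2]  conj(Y_{4,-2})(Ω₁) = -0.25435 - 0.20848j ; Y_{4,-2}(Ω₂) = 0.09392 - 0.02711j ; Δ = -0.02954 - 0.01269j
  [-1]  conj(Y_{4,-1})(Ω₁) = 0.16215 - 0.45360j ; Y_{4,-1}(Ω₂) = -0.37772 + 0.05342j ; Δ = -0.03701 + 0.18000j
  [+0]  conj(Y_{4,0})(Ω₁) = 0.09286 + 0.00000j ; Y_{4,0}(Ω₂) = 0.63688 + 0.00000j ; Δ = 0.05914 + 0.00000j
  [+1]  conj(Y_{4,1})(Ω₁) = -0.16215 - 0.45360j ; Y_{4,1}(Ω₂) = 0.37772 + 0.05342j ; Δ = -0.03701 - 0.18000j
  [+2]  conj(Y_{4,2})(Ω₁) = -0.25435 + 0.20848j ; Y_{4,2}(Ω₂) = 0.09392 + 0.02711j ; Δ = -0.02954 + 0.01269j
  [+3]  conj(Y_{4,3})(Ω₁) = 0.09819 + 0.05897j ; Y_{4,3}(Ω₂) = 0.01313 + 0.00589j ; Δ = 0.00094 + 0.00135j
  [+4]  conj(Y_{4,4})(Ω₁) = 0.00423 - 0.02113j ; Y_{4,4}(Ω₂) = 0.00101 + 0.00063j ; Δ = 0.00002 - 0.00002j
Total Σ_m = -0.07205 - 0.00000j. Multiply by 1.396263: -0.10060 - 0.00000j. P_4(cos γ) = -0.100602

-0.100602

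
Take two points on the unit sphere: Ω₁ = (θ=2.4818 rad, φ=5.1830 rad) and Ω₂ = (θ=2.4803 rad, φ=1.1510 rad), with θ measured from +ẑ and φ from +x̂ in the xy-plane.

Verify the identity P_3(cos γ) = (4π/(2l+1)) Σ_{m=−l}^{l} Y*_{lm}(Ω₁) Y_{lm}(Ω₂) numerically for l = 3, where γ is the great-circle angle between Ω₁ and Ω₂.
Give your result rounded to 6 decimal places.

-0.435503

Addition theorem: P_3(cos γ) = (4π/7) Σ_m Y*_{lm}(Ω₁) Y_{lm}(Ω₂), m = −3…3:
  m=-3: (-0.094872, 0.015210) × (-0.091994, 0.029611) = (0.008277, -0.004208)  (running Σ = (0.008277, -0.004208))
  m=-2: (0.178632, 0.245218) × (0.203136, 0.226439) = (-0.019240, 0.090262)  (running Σ = (-0.010963, 0.086054))
  m=-1: (0.190552, -0.374561) × (0.171025, -0.383181) = (-0.110936, -0.137075)  (running Σ = (-0.121899, -0.051022))
  m=0: (-0.035808, -0.000000) × (-0.033626, 0.000000) = (0.001204, 0.000000)  (running Σ = (-0.120695, -0.051022))
  m=1: (-0.190552, -0.374561) × (-0.171025, -0.383181) = (-0.110936, 0.137075)  (running Σ = (-0.231630, 0.086054))
  m=2: (0.178632, -0.245218) × (0.203136, -0.226439) = (-0.019240, -0.090262)  (running Σ = (-0.250871, -0.004208))
  m=3: (0.094872, 0.015210) × (0.091994, 0.029611) = (0.008277, 0.004208)  (running Σ = (-0.242593, 0.000000))
Accumulated sum (-0.242593, 0.000000); after 4π/(2l+1) scaling, (-0.435503, 0.000000) ⇒ P_3 = -0.435503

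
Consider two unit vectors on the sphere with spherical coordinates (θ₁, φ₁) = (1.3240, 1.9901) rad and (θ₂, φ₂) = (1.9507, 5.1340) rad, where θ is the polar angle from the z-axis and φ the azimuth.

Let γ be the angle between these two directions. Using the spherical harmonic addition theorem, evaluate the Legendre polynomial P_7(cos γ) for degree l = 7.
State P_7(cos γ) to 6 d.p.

-0.766690

Expand P_7 via completeness: Σ_{m} conj(Y_{7,m}) at Ω₁ times Y_{7,m} at Ω₂ —
  [-7]  conj(Y_{7,-7})(Ω₁) = +0.082647+0.394587i ; Y_{7,-7}(Ω₂) = -0.056362+0.292564i ; Δ = -0.120100+0.001940i
  [-6]  conj(Y_{7,-6})(Ω₁) = +0.308016-0.222590i ; Y_{7,-6}(Ω₂) = -0.364367-0.255710i ; Δ = -0.169149+0.002342i
  [-5]  conj(Y_{7,-5})(Ω₁) = +0.060993+0.035387i ; Y_{7,-5}(Ω₂) = +0.171543-0.102190i ; Δ = +0.014079-0.000162i
  [-4]  conj(Y_{7,-4})(Ω₁) = +0.037449-0.350574i ; Y_{7,-4}(Ω₂) = -0.028318-0.243775i ; Δ = -0.086522+0.000799i
  [-3]  conj(Y_{7,-3})(Ω₁) = -0.041238+0.013341i ; Y_{7,-3}(Ω₂) = +0.284921+0.090001i ; Δ = -0.012950+0.000090i
  [-2]  conj(Y_{7,-2})(Ω₁) = -0.214905-0.239084i ; Y_{7,-2}(Ω₂) = +0.085780-0.096321i ; Δ = -0.041463+0.000191i
  [-1]  conj(Y_{7,-1})(Ω₁) = -0.034928+0.078359i ; Y_{7,-1}(Ω₂) = +0.129134+0.287920i ; Δ = -0.027071+0.000062i
  [+0]  conj(Y_{7,0})(Ω₁) = -0.309904-0.000000i ; Y_{7,0}(Ω₂) = +0.092981+0.000000i ; Δ = -0.028815-0.000000i
  [+1]  conj(Y_{7,1})(Ω₁) = +0.034928+0.078359i ; Y_{7,1}(Ω₂) = -0.129134+0.287920i ; Δ = -0.027071-0.000062i
  [+2]  conj(Y_{7,2})(Ω₁) = -0.214905+0.239084i ; Y_{7,2}(Ω₂) = +0.085780+0.096321i ; Δ = -0.041463-0.000191i
  [+3]  conj(Y_{7,3})(Ω₁) = +0.041238+0.013341i ; Y_{7,3}(Ω₂) = -0.284921+0.090001i ; Δ = -0.012950-0.000090i
  [+4]  conj(Y_{7,4})(Ω₁) = +0.037449+0.350574i ; Y_{7,4}(Ω₂) = -0.028318+0.243775i ; Δ = -0.086522-0.000799i
  [+5]  conj(Y_{7,5})(Ω₁) = -0.060993+0.035387i ; Y_{7,5}(Ω₂) = -0.171543-0.102190i ; Δ = +0.014079+0.000162i
  [+6]  conj(Y_{7,6})(Ω₁) = +0.308016+0.222590i ; Y_{7,6}(Ω₂) = -0.364367+0.255710i ; Δ = -0.169149-0.002342i
  [+7]  conj(Y_{7,7})(Ω₁) = -0.082647+0.394587i ; Y_{7,7}(Ω₂) = +0.056362+0.292564i ; Δ = -0.120100-0.001940i
Σ over m = -0.915169+0.000000i; ×(4π/15) → -0.766690+0.000000i. Real part: -0.766690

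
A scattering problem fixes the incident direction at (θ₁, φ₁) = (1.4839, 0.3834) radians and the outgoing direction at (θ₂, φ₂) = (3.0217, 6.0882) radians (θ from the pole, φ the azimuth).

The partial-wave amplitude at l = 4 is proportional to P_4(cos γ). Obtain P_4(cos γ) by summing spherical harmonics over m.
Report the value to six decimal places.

Term-by-term m-sum for l=4 (normalisation 4π/9 = 1.396263):
  term(m=-4) = -0.00003 + 0.00003j   from Y*(Ω₁)=0.01621 + 0.43559j, Y(Ω₂)=0.00006 + 0.00006j
  term(m=-3) = 0.00004 - 0.00023j   from Y*(Ω₁)=0.04385 + 0.09804j, Y(Ω₂)=-0.00177 - 0.00117j
  term(m=-2) = -0.00357 - 0.00813j   from Y*(Ω₁)=-0.22648 - 0.21821j, Y(Ω₂)=0.02611 + 0.01073j
  term(m=-1) = 0.02212 + 0.01444j   from Y*(Ω₁)=-0.11180 - 0.04510j, Y(Ω₂)=-0.21493 - 0.04245j
  term(m=+0) = 0.23097 + 0.00000j   from Y*(Ω₁)=0.29366 + 0.00000j, Y(Ω₂)=0.78651 + 0.00000j
  term(m=+1) = 0.02212 - 0.01444j   from Y*(Ω₁)=0.11180 - 0.04510j, Y(Ω₂)=0.21493 - 0.04245j
  term(m=+2) = -0.00357 + 0.00813j   from Y*(Ω₁)=-0.22648 + 0.21821j, Y(Ω₂)=0.02611 - 0.01073j
  term(m=+3) = 0.00004 + 0.00023j   from Y*(Ω₁)=-0.04385 + 0.09804j, Y(Ω₂)=0.00177 - 0.00117j
  term(m=+4) = -0.00003 - 0.00003j   from Y*(Ω₁)=0.01621 - 0.43559j, Y(Ω₂)=0.00006 - 0.00006j
Accumulated sum 0.26808 - 0.00000j; after 4π/(2l+1) scaling, 0.37431 - 0.00000j ⇒ P_4 = 0.374306

0.374306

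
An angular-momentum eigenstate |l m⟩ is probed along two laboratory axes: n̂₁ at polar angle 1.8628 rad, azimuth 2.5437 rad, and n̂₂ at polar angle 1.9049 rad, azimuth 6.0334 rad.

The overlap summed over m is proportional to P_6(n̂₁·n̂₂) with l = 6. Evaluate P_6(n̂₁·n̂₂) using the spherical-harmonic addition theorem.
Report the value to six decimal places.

-0.297522

Expand P_6 via completeness: Σ_{m} conj(Y_{6,m}) at Ω₁ times Y_{6,m} at Ω₂ —
  [-6]  conj(Y_{6,-6})(Ω₁) = -0.336246+0.160672i ; Y_{6,-6}(Ω₂) = +0.024732+0.342507i ; Δ = -0.063347-0.111193i
  [-5]  conj(Y_{6,-5})(Ω₁) = -0.383570-0.058807i ; Y_{6,-5}(Ω₂) = -0.130623-0.391714i ; Δ = +0.027068+0.157931i
  [-4]  conj(Y_{6,-4})(Ω₁) = +0.019417+0.018089i ; Y_{6,-4}(Ω₂) = +0.028115+0.043704i ; Δ = -0.000245+0.001357i
  [-3]  conj(Y_{6,-3})(Ω₁) = +0.076029+0.335451i ; Y_{6,-3}(Ω₂) = +0.239593+0.222916i ; Δ = -0.056561+0.097320i
  [-2]  conj(Y_{6,-2})(Ω₁) = -0.028998+0.073666i ; Y_{6,-2}(Ω₂) = -0.141354-0.077143i ; Δ = +0.009782-0.008176i
  [-1]  conj(Y_{6,-1})(Ω₁) = +0.257261-0.175207i ; Y_{6,-1}(Ω₂) = -0.266572-0.068006i ; Δ = -0.080494+0.029210i
  [+0]  conj(Y_{6,0})(Ω₁) = +0.106134-0.000000i ; Y_{6,0}(Ω₂) = +0.186624+0.000000i ; Δ = +0.019807+0.000000i
  [+1]  conj(Y_{6,1})(Ω₁) = -0.257261-0.175207i ; Y_{6,1}(Ω₂) = +0.266572-0.068006i ; Δ = -0.080494-0.029210i
  [+2]  conj(Y_{6,2})(Ω₁) = -0.028998-0.073666i ; Y_{6,2}(Ω₂) = -0.141354+0.077143i ; Δ = +0.009782+0.008176i
  [+3]  conj(Y_{6,3})(Ω₁) = -0.076029+0.335451i ; Y_{6,3}(Ω₂) = -0.239593+0.222916i ; Δ = -0.056561-0.097320i
  [+4]  conj(Y_{6,4})(Ω₁) = +0.019417-0.018089i ; Y_{6,4}(Ω₂) = +0.028115-0.043704i ; Δ = -0.000245-0.001357i
  [+5]  conj(Y_{6,5})(Ω₁) = +0.383570-0.058807i ; Y_{6,5}(Ω₂) = +0.130623-0.391714i ; Δ = +0.027068-0.157931i
  [+6]  conj(Y_{6,6})(Ω₁) = -0.336246-0.160672i ; Y_{6,6}(Ω₂) = +0.024732-0.342507i ; Δ = -0.063347+0.111193i
Total Σ_m = -0.307789+0.000000i. Multiply by 0.966644: -0.297522+0.000000i. P_6(cos γ) = -0.297522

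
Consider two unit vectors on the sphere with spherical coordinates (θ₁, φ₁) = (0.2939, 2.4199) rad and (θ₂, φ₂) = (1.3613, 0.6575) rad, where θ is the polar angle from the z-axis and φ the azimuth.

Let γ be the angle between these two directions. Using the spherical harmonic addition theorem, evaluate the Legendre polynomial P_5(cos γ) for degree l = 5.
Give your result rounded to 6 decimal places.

0.245825

Term-by-term m-sum for l=5 (normalisation 4π/11 = 1.142397):
  m=-5: Y*=(0.000846, -0.000426)  Y=(-0.411148, 0.060419)  product (-0.000322, 0.000226)
  m=-4: Y*=(-0.009573, -0.002494)  Y=(-0.243631, -0.136787)  product (0.001991, 0.001917)
  m=-3: Y*=(0.034114, 0.050482)  Y=(0.077308, 0.181986)  product (-0.006550, 0.010111)
  m=-2: Y*=(0.030239, -0.236050)  Y=(-0.074250, 0.283911)  product (0.064772, 0.026112)
  m=-1: Y*=(-0.403842, 0.355408)  Y=(0.107563, -0.083050)  product (-0.013922, 0.071768)
  m=+0: Y*=(0.419112, -0.000000)  Y=(0.294059, 0.000000)  product (0.123244, 0.000000)
  m=+1: Y*=(0.403842, 0.355408)  Y=(-0.107563, -0.083050)  product (-0.013922, -0.071768)
  m=+2: Y*=(0.030239, 0.236050)  Y=(-0.074250, -0.283911)  product (0.064772, -0.026112)
  m=+3: Y*=(-0.034114, 0.050482)  Y=(-0.077308, 0.181986)  product (-0.006550, -0.010111)
  m=+4: Y*=(-0.009573, 0.002494)  Y=(-0.243631, 0.136787)  product (0.001991, -0.001917)
  m=+5: Y*=(-0.000846, -0.000426)  Y=(0.411148, 0.060419)  product (-0.000322, -0.000226)
Total Σ_m = (0.215183, 0.000000). Multiply by 1.142397: (0.245825, 0.000000). P_5(cos γ) = 0.245825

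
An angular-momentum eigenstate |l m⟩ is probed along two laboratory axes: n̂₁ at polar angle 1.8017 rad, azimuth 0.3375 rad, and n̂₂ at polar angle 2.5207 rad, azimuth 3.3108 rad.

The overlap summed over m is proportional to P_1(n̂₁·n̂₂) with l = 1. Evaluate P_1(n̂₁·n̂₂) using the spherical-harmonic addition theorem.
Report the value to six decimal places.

-0.372177

Term-by-term m-sum for l=1 (normalisation 4π/3 = 4.188790):
  term(m=-1) = -0.06664 - 0.01132j   from Y*(Ω₁)=0.31735 + 0.11137j, Y(Ω₂)=-0.19812 + 0.03385j
  term(m=+0) = 0.04444 + 0.00000j   from Y*(Ω₁)=-0.11182 + 0.00000j, Y(Ω₂)=-0.39741 + 0.00000j
  term(m=+1) = -0.06664 + 0.01132j   from Y*(Ω₁)=-0.31735 + 0.11137j, Y(Ω₂)=0.19812 + 0.03385j
Total Σ_m = -0.08885 + 0.00000j. Multiply by 4.188790: -0.37218 + 0.00000j. P_1(cos γ) = -0.372177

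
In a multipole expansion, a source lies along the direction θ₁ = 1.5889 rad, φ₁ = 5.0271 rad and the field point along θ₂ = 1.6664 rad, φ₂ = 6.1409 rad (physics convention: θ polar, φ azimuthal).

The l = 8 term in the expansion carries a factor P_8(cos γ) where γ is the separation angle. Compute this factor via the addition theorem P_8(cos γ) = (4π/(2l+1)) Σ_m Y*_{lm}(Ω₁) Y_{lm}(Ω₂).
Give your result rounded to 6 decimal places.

-0.211798

Expand P_8 via completeness: Σ_{m} conj(Y_{8,m}) at Ω₁ times Y_{8,m} at Ω₂ —
  [-8]  conj(Y_{8,-8})(Ω₁) = -0.41778 + 0.30072j ; Y_{8,-8}(Ω₂) = 0.20828 + 0.45114j ; Δ = -0.22268 - 0.12584j
  [-7]  conj(Y_{8,-7})(Ω₁) = 0.03008 + 0.02203j ; Y_{8,-7}(Ω₂) = -0.10362 - 0.15997j ; Δ = 0.00041 - 0.00709j
  [-6]  conj(Y_{8,-6})(Ω₁) = -0.11681 + 0.35550j ; Y_{8,-6}(Ω₂) = -0.20778 - 0.23830j ; Δ = 0.10899 - 0.04603j
  [-5]  conj(Y_{8,-5})(Ω₁) = 0.04405 + 0.00012j ; Y_{8,-5}(Ω₂) = 0.16453 + 0.14183j ; Δ = 0.00723 + 0.00627j
  [-4]  conj(Y_{8,-4})(Ω₁) = 0.10288 + 0.31901j ; Y_{8,-4}(Ω₂) = 0.21502 + 0.13756j ; Δ = -0.02176 + 0.08274j
  [-3]  conj(Y_{8,-3})(Ω₁) = 0.03829 - 0.02773j ; Y_{8,-3}(Ω₂) = -0.20709 - 0.09419j ; Δ = -0.01054 + 0.00213j
  [-2]  conj(Y_{8,-2})(Ω₁) = 0.25784 + 0.18776j ; Y_{8,-2}(Ω₂) = -0.21812 - 0.06380j ; Δ = -0.04426 - 0.05741j
  [-1]  conj(Y_{8,-1})(Ω₁) = 0.01506 - 0.04628j ; Y_{8,-1}(Ω₂) = 0.22899 + 0.03280j ; Δ = 0.00497 - 0.01010j
  [+0]  conj(Y_{8,0})(Ω₁) = 0.31429 + 0.00000j ; Y_{8,0}(Ω₂) = 0.21885 + 0.00000j ; Δ = 0.06878 + 0.00000j
  [+1]  conj(Y_{8,1})(Ω₁) = -0.01506 - 0.04628j ; Y_{8,1}(Ω₂) = -0.22899 + 0.03280j ; Δ = 0.00497 + 0.01010j
  [+2]  conj(Y_{8,2})(Ω₁) = 0.25784 - 0.18776j ; Y_{8,2}(Ω₂) = -0.21812 + 0.06380j ; Δ = -0.04426 + 0.05741j
  [+3]  conj(Y_{8,3})(Ω₁) = -0.03829 - 0.02773j ; Y_{8,3}(Ω₂) = 0.20709 - 0.09419j ; Δ = -0.01054 - 0.00213j
  [+4]  conj(Y_{8,4})(Ω₁) = 0.10288 - 0.31901j ; Y_{8,4}(Ω₂) = 0.21502 - 0.13756j ; Δ = -0.02176 - 0.08274j
  [+5]  conj(Y_{8,5})(Ω₁) = -0.04405 + 0.00012j ; Y_{8,5}(Ω₂) = -0.16453 + 0.14183j ; Δ = 0.00723 - 0.00627j
  [+6]  conj(Y_{8,6})(Ω₁) = -0.11681 - 0.35550j ; Y_{8,6}(Ω₂) = -0.20778 + 0.23830j ; Δ = 0.10899 + 0.04603j
  [+7]  conj(Y_{8,7})(Ω₁) = -0.03008 + 0.02203j ; Y_{8,7}(Ω₂) = 0.10362 - 0.15997j ; Δ = 0.00041 + 0.00709j
  [+8]  conj(Y_{8,8})(Ω₁) = -0.41778 - 0.30072j ; Y_{8,8}(Ω₂) = 0.20828 - 0.45114j ; Δ = -0.22268 + 0.12584j
Total Σ_m = -0.28652 + 0.00000j. Multiply by 0.739198: -0.21180 + 0.00000j. P_8(cos γ) = -0.211798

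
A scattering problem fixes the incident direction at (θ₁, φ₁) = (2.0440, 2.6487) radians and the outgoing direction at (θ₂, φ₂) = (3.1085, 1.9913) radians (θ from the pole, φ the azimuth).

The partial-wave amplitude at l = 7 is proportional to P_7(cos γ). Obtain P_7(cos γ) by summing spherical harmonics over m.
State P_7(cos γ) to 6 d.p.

0.178404

Expand P_7 via completeness: Σ_{m} conj(Y_{7,m}) at Ω₁ times Y_{7,m} at Ω₂ —
  m=-7: +0.210909-0.067248i × +0.000000-0.000000i = -0.000000-0.000000i  (running Σ = -0.000000-0.000000i)
  m=-6: +0.416911+0.077691i × -0.000000-0.000000i = -0.000000-0.000000i  (running Σ = -0.000000-0.000000i)
  m=-5: +0.271660+0.218394i × -0.000000+0.000000i = -0.000000-0.000000i  (running Σ = -0.000000-0.000000i)
  m=-4: -0.024565-0.057976i × +0.000001+0.000009i = +0.000000-0.000000i  (running Σ = +0.000000-0.000000i)
  m=-3: +0.032579-0.352665i × +0.000304+0.000097i = +0.000044-0.000104i  (running Σ = +0.000045-0.000104i)
  m=-2: +0.052350-0.079036i × +0.005456-0.006100i = -0.000196-0.000751i  (running Σ = -0.000152-0.000855i)
  m=-1: -0.276955+0.148755i × -0.054807-0.122563i = +0.033411+0.025791i  (running Σ = +0.033259+0.024936i)
  m=0: -0.136111-0.000000i × -1.075861+0.000000i = +0.146436+0.000000i  (running Σ = +0.179695+0.024936i)
  m=1: +0.276955+0.148755i × +0.054807-0.122563i = +0.033411-0.025791i  (running Σ = +0.213106-0.000855i)
  m=2: +0.052350+0.079036i × +0.005456+0.006100i = -0.000196+0.000751i  (running Σ = +0.212910-0.000104i)
  m=3: -0.032579-0.352665i × -0.000304+0.000097i = +0.000044+0.000104i  (running Σ = +0.212954-0.000000i)
  m=4: -0.024565+0.057976i × +0.000001-0.000009i = +0.000000+0.000000i  (running Σ = +0.212955-0.000000i)
  m=5: -0.271660+0.218394i × +0.000000+0.000000i = -0.000000+0.000000i  (running Σ = +0.212955-0.000000i)
  m=6: +0.416911-0.077691i × -0.000000+0.000000i = -0.000000+0.000000i  (running Σ = +0.212955-0.000000i)
  m=7: -0.210909-0.067248i × -0.000000-0.000000i = -0.000000+0.000000i  (running Σ = +0.212955-0.000000i)
Accumulated sum +0.212955-0.000000i; after 4π/(2l+1) scaling, +0.178404-0.000000i ⇒ P_7 = 0.178404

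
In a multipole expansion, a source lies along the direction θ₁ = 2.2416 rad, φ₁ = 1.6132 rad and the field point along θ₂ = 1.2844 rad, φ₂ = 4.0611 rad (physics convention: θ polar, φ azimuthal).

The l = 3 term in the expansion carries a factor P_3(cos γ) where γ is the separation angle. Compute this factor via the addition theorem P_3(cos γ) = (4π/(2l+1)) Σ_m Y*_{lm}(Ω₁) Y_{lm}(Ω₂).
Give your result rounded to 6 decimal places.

0.061110

Summing Y*_{l m}(θ₁,φ₁)·Y_{l m}(θ₂,φ₂) over m ∈ [−3, 3]; prefactor 4π/(2·3+1) = 1.795196:
  m=-3: (0.025442, -0.198915) × (0.341596, 0.137656) = (0.036072, -0.064446)  (running Σ = (0.036072, -0.064446))
  m=-2: (0.388404, 0.033019) × (-0.070406, -0.256169) = (-0.018887, -0.101822)  (running Σ = (0.017185, -0.166268))
  m=-1: (-0.010002, 0.235735) × (0.112945, -0.148175) = (0.033800, 0.028107)  (running Σ = (0.050985, -0.138161))
  m=0: (0.247739, -0.000000) × (-0.274198, 0.000000) = (-0.067930, 0.000000)  (running Σ = (-0.016944, -0.138161))
  m=1: (0.010002, 0.235735) × (-0.112945, -0.148175) = (0.033800, -0.028107)  (running Σ = (0.016856, -0.166268))
  m=2: (0.388404, -0.033019) × (-0.070406, 0.256169) = (-0.018887, 0.101822)  (running Σ = (-0.002031, -0.064446))
  m=3: (-0.025442, -0.198915) × (-0.341596, 0.137656) = (0.036072, 0.064446)  (running Σ = (0.034041, -0.000000))
Σ over m = (0.034041, -0.000000); ×(4π/7) → (0.061110, -0.000000). Real part: 0.061110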